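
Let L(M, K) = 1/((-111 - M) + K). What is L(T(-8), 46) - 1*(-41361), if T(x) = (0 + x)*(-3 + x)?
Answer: 6328232/153 ≈ 41361.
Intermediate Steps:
T(x) = x*(-3 + x)
L(M, K) = 1/(-111 + K - M)
L(T(-8), 46) - 1*(-41361) = 1/(-111 + 46 - (-8)*(-3 - 8)) - 1*(-41361) = 1/(-111 + 46 - (-8)*(-11)) + 41361 = 1/(-111 + 46 - 1*88) + 41361 = 1/(-111 + 46 - 88) + 41361 = 1/(-153) + 41361 = -1/153 + 41361 = 6328232/153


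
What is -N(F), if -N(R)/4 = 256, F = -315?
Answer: 1024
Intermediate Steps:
N(R) = -1024 (N(R) = -4*256 = -1024)
-N(F) = -1*(-1024) = 1024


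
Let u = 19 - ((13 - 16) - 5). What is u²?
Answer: 729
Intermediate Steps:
u = 27 (u = 19 - (-3 - 5) = 19 - 1*(-8) = 19 + 8 = 27)
u² = 27² = 729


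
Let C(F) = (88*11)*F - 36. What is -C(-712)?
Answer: 689252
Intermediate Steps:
C(F) = -36 + 968*F (C(F) = 968*F - 36 = -36 + 968*F)
-C(-712) = -(-36 + 968*(-712)) = -(-36 - 689216) = -1*(-689252) = 689252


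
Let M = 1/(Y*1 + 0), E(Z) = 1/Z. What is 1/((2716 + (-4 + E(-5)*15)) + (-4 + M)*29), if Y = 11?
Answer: 11/28552 ≈ 0.00038526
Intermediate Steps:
M = 1/11 (M = 1/(11*1 + 0) = 1/(11 + 0) = 1/11 ≈ 0.090909)
1/((2716 + (-4 + E(-5)*15)) + (-4 + M)*29) = 1/((2716 + (-4 + 15/(-5))) + (-4 + 1/11)*29) = 1/((2716 + (-4 - 1/5*15)) - 43/11*29) = 1/((2716 + (-4 - 3)) - 1247/11) = 1/((2716 - 7) - 1247/11) = 1/(2709 - 1247/11) = 1/(28552/11) = 11/28552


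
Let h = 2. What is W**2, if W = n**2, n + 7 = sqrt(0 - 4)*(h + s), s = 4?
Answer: -19199 + 31920*I ≈ -19199.0 + 31920.0*I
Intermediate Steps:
n = -7 + 12*I (n = -7 + sqrt(0 - 4)*(2 + 4) = -7 + sqrt(-4)*6 = -7 + (2*I)*6 = -7 + 12*I ≈ -7.0 + 12.0*I)
W = (-7 + 12*I)**2 ≈ -95.0 - 168.0*I
W**2 = ((-7 + 12*I)**2)**2 = (-7 + 12*I)**4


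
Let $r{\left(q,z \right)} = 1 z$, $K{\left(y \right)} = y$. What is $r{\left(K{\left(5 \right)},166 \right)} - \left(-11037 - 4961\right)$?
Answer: $16164$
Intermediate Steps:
$r{\left(q,z \right)} = z$
$r{\left(K{\left(5 \right)},166 \right)} - \left(-11037 - 4961\right) = 166 - \left(-11037 - 4961\right) = 166 - -15998 = 166 + 15998 = 16164$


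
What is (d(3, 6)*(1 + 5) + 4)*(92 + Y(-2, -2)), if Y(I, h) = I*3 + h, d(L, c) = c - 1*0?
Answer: 3360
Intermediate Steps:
d(L, c) = c (d(L, c) = c + 0 = c)
Y(I, h) = h + 3*I (Y(I, h) = 3*I + h = h + 3*I)
(d(3, 6)*(1 + 5) + 4)*(92 + Y(-2, -2)) = (6*(1 + 5) + 4)*(92 + (-2 + 3*(-2))) = (6*6 + 4)*(92 + (-2 - 6)) = (36 + 4)*(92 - 8) = 40*84 = 3360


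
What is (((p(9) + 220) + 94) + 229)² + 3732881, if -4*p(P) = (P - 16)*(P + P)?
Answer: 16251725/4 ≈ 4.0629e+6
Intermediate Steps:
p(P) = -P*(-16 + P)/2 (p(P) = -(P - 16)*(P + P)/4 = -(-16 + P)*2*P/4 = -P*(-16 + P)/2)
(((p(9) + 220) + 94) + 229)² + 3732881 = ((((½)*9*(16 - 1*9) + 220) + 94) + 229)² + 3732881 = ((((½)*9*(16 - 9) + 220) + 94) + 229)² + 3732881 = ((((½)*9*7 + 220) + 94) + 229)² + 3732881 = (((63/2 + 220) + 94) + 229)² + 3732881 = ((503/2 + 94) + 229)² + 3732881 = (691/2 + 229)² + 3732881 = (1149/2)² + 3732881 = 1320201/4 + 3732881 = 16251725/4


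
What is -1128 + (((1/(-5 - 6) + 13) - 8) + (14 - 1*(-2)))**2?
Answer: -83588/121 ≈ -690.81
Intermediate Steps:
-1128 + (((1/(-5 - 6) + 13) - 8) + (14 - 1*(-2)))**2 = -1128 + (((1/(-11) + 13) - 8) + (14 + 2))**2 = -1128 + (((-1/11 + 13) - 8) + 16)**2 = -1128 + ((142/11 - 8) + 16)**2 = -1128 + (54/11 + 16)**2 = -1128 + (230/11)**2 = -1128 + 52900/121 = -83588/121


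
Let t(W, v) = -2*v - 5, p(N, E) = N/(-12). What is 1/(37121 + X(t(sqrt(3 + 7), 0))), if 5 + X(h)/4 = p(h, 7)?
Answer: 3/111308 ≈ 2.6952e-5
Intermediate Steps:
p(N, E) = -N/12 (p(N, E) = N*(-1/12) = -N/12)
t(W, v) = -5 - 2*v
X(h) = -20 - h/3 (X(h) = -20 + 4*(-h/12) = -20 - h/3)
1/(37121 + X(t(sqrt(3 + 7), 0))) = 1/(37121 + (-20 - (-5 - 2*0)/3)) = 1/(37121 + (-20 - (-5 + 0)/3)) = 1/(37121 + (-20 - 1/3*(-5))) = 1/(37121 + (-20 + 5/3)) = 1/(37121 - 55/3) = 1/(111308/3) = 3/111308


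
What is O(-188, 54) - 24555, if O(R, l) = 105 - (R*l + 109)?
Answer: -14407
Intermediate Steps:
O(R, l) = -4 - R*l (O(R, l) = 105 - (109 + R*l) = 105 + (-109 - R*l) = -4 - R*l)
O(-188, 54) - 24555 = (-4 - 1*(-188)*54) - 24555 = (-4 + 10152) - 24555 = 10148 - 24555 = -14407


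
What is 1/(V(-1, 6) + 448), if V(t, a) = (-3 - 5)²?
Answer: 1/512 ≈ 0.0019531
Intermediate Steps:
V(t, a) = 64 (V(t, a) = (-8)² = 64)
1/(V(-1, 6) + 448) = 1/(64 + 448) = 1/512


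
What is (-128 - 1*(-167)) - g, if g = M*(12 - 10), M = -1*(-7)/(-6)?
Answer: 124/3 ≈ 41.333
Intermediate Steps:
M = -7/6 (M = 7*(-1/6) = -7/6 ≈ -1.1667)
g = -7/3 (g = -7*(12 - 10)/6 = -7/6*2 = -7/3 ≈ -2.3333)
(-128 - 1*(-167)) - g = (-128 - 1*(-167)) - 1*(-7/3) = (-128 + 167) + 7/3 = 39 + 7/3 = 124/3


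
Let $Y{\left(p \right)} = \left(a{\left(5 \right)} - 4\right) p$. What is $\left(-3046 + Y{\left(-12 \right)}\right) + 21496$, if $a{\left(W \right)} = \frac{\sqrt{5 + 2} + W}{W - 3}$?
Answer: $18468 - 6 \sqrt{7} \approx 18452.0$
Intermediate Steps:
$a{\left(W \right)} = \frac{W + \sqrt{7}}{-3 + W}$ ($a{\left(W \right)} = \frac{\sqrt{7} + W}{-3 + W} = \frac{W + \sqrt{7}}{-3 + W}$)
$Y{\left(p \right)} = p \left(- \frac{3}{2} + \frac{\sqrt{7}}{2}\right)$ ($Y{\left(p \right)} = \left(\frac{5 + \sqrt{7}}{-3 + 5} - 4\right) p = \left(\frac{5 + \sqrt{7}}{2} - 4\right) p = \left(\left(\frac{5}{2} + \frac{\sqrt{7}}{2}\right) - 4\right) p = \left(- \frac{3}{2} + \frac{\sqrt{7}}{2}\right) p = p \left(- \frac{3}{2} + \frac{\sqrt{7}}{2}\right)$)
$\left(-3046 + Y{\left(-12 \right)}\right) + 21496 = \left(-3046 + \frac{1}{2} \left(-12\right) \left(-3 + \sqrt{7}\right)\right) + 21496 = \left(-3046 + \left(18 - 6 \sqrt{7}\right)\right) + 21496 = \left(-3028 - 6 \sqrt{7}\right) + 21496 = 18468 - 6 \sqrt{7}$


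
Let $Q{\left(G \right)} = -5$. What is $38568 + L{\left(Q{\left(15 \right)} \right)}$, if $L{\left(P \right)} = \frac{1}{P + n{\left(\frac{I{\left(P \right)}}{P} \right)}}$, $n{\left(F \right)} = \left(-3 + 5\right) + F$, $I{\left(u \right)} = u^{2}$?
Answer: $\frac{308543}{8} \approx 38568.0$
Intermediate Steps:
$n{\left(F \right)} = 2 + F$
$L{\left(P \right)} = \frac{1}{2 + 2 P}$ ($L{\left(P \right)} = \frac{1}{P + \left(2 + \frac{P^{2}}{P}\right)} = \frac{1}{P + \left(2 + P\right)} = \frac{1}{2 + 2 P}$)
$38568 + L{\left(Q{\left(15 \right)} \right)} = 38568 + \frac{1}{2 \left(1 - 5\right)} = 38568 + \frac{1}{2 \left(-4\right)} = 38568 + \frac{1}{2} \left(- \frac{1}{4}\right) = 38568 - \frac{1}{8} = \frac{308543}{8}$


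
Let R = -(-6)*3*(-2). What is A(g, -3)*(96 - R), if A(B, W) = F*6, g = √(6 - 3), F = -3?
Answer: -2376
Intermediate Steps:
R = -36 (R = -3*(-6)*(-2) = 18*(-2) = -36)
g = √3 ≈ 1.7320
A(B, W) = -18 (A(B, W) = -3*6 = -18)
A(g, -3)*(96 - R) = -18*(96 - 1*(-36)) = -18*(96 + 36) = -18*132 = -2376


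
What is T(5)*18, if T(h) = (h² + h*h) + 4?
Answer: 972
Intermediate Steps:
T(h) = 4 + 2*h² (T(h) = (h² + h²) + 4 = 2*h² + 4 = 4 + 2*h²)
T(5)*18 = (4 + 2*5²)*18 = (4 + 2*25)*18 = (4 + 50)*18 = 54*18 = 972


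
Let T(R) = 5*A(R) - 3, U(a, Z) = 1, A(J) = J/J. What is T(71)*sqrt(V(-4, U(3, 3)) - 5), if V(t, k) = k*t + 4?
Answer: 2*I*sqrt(5) ≈ 4.4721*I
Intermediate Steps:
A(J) = 1
V(t, k) = 4 + k*t
T(R) = 2 (T(R) = 5*1 - 3 = 5 - 3 = 2)
T(71)*sqrt(V(-4, U(3, 3)) - 5) = 2*sqrt((4 + 1*(-4)) - 5) = 2*sqrt((4 - 4) - 5) = 2*sqrt(0 - 5) = 2*sqrt(-5) = 2*(I*sqrt(5)) = 2*I*sqrt(5)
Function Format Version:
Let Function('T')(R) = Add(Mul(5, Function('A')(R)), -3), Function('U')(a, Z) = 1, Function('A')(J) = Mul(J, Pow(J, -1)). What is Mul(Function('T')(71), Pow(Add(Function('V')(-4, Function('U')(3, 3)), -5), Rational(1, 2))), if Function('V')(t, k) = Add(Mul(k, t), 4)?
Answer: Mul(2, I, Pow(5, Rational(1, 2))) ≈ Mul(4.4721, I)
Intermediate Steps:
Function('A')(J) = 1
Function('V')(t, k) = Add(4, Mul(k, t))
Function('T')(R) = 2 (Function('T')(R) = Add(Mul(5, 1), -3) = Add(5, -3) = 2)
Mul(Function('T')(71), Pow(Add(Function('V')(-4, Function('U')(3, 3)), -5), Rational(1, 2))) = Mul(2, Pow(Add(Add(4, Mul(1, -4)), -5), Rational(1, 2))) = Mul(2, Pow(Add(Add(4, -4), -5), Rational(1, 2))) = Mul(2, Pow(Add(0, -5), Rational(1, 2))) = Mul(2, Pow(-5, Rational(1, 2))) = Mul(2, Mul(I, Pow(5, Rational(1, 2)))) = Mul(2, I, Pow(5, Rational(1, 2)))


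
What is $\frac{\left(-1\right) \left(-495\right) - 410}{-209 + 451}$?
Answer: $\frac{85}{242} \approx 0.35124$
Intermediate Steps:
$\frac{\left(-1\right) \left(-495\right) - 410}{-209 + 451} = \frac{495 - 410}{242} = 85 \cdot \frac{1}{242} = \frac{85}{242}$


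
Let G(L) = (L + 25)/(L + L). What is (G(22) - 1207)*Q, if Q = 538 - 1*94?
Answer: -5889771/11 ≈ -5.3543e+5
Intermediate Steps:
Q = 444 (Q = 538 - 94 = 444)
G(L) = (25 + L)/(2*L) (G(L) = (25 + L)/((2*L)) = (25 + L)*(1/(2*L)) = (25 + L)/(2*L))
(G(22) - 1207)*Q = ((1/2)*(25 + 22)/22 - 1207)*444 = ((1/2)*(1/22)*47 - 1207)*444 = (47/44 - 1207)*444 = -53061/44*444 = -5889771/11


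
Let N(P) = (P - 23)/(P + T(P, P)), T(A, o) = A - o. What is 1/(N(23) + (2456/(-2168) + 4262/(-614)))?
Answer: -83197/671750 ≈ -0.12385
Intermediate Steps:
N(P) = (-23 + P)/P (N(P) = (P - 23)/(P + (P - P)) = (-23 + P)/(P + 0) = (-23 + P)/P)
1/(N(23) + (2456/(-2168) + 4262/(-614))) = 1/((-23 + 23)/23 + (2456/(-2168) + 4262/(-614))) = 1/((1/23)*0 + (2456*(-1/2168) + 4262*(-1/614))) = 1/(0 + (-307/271 - 2131/307)) = 1/(0 - 671750/83197) = 1/(-671750/83197) = -83197/671750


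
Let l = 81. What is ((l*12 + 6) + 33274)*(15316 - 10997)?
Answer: 147934388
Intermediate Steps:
((l*12 + 6) + 33274)*(15316 - 10997) = ((81*12 + 6) + 33274)*(15316 - 10997) = ((972 + 6) + 33274)*4319 = (978 + 33274)*4319 = 34252*4319 = 147934388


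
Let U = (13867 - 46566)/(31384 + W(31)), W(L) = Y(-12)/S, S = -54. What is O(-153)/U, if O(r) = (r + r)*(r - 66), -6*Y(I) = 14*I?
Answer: -2103132628/32699 ≈ -64318.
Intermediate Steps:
Y(I) = -7*I/3
W(L) = -14/27 (W(L) = -7/3*(-12)/(-54) = 28*(-1/54) = -14/27)
U = -882873/847354 (U = (13867 - 46566)/(31384 - 14/27) = -32699/847354/27 = -32699*27/847354 = -882873/847354 ≈ -1.0419)
O(r) = 2*r*(-66 + r) (O(r) = (2*r)*(-66 + r) = 2*r*(-66 + r))
O(-153)/U = (2*(-153)*(-66 - 153))/(-882873/847354) = (2*(-153)*(-219))*(-847354/882873) = 67014*(-847354/882873) = -2103132628/32699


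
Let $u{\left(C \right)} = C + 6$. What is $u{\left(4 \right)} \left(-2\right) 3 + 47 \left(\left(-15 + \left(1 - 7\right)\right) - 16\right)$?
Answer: $-1799$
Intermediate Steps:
$u{\left(C \right)} = 6 + C$
$u{\left(4 \right)} \left(-2\right) 3 + 47 \left(\left(-15 + \left(1 - 7\right)\right) - 16\right) = \left(6 + 4\right) \left(-2\right) 3 + 47 \left(\left(-15 + \left(1 - 7\right)\right) - 16\right) = 10 \left(-2\right) 3 + 47 \left(\left(-15 + \left(1 - 7\right)\right) - 16\right) = \left(-20\right) 3 + 47 \left(\left(-15 - 6\right) - 16\right) = -60 + 47 \left(-21 - 16\right) = -60 + 47 \left(-37\right) = -60 - 1739 = -1799$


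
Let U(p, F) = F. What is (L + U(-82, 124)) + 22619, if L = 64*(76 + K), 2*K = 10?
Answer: 27927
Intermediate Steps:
K = 5 (K = (½)*10 = 5)
L = 5184 (L = 64*(76 + 5) = 64*81 = 5184)
(L + U(-82, 124)) + 22619 = (5184 + 124) + 22619 = 5308 + 22619 = 27927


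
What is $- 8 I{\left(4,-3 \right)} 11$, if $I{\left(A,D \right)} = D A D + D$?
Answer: $-2904$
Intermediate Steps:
$I{\left(A,D \right)} = D + A D^{2}$ ($I{\left(A,D \right)} = A D D + D = A D^{2} + D = D + A D^{2}$)
$- 8 I{\left(4,-3 \right)} 11 = - 8 \left(- 3 \left(1 + 4 \left(-3\right)\right)\right) 11 = - 8 \left(- 3 \left(1 - 12\right)\right) 11 = - 8 \left(\left(-3\right) \left(-11\right)\right) 11 = \left(-8\right) 33 \cdot 11 = \left(-264\right) 11 = -2904$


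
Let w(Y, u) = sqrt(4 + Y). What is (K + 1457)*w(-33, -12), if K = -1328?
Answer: 129*I*sqrt(29) ≈ 694.69*I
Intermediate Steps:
(K + 1457)*w(-33, -12) = (-1328 + 1457)*sqrt(4 - 33) = 129*sqrt(-29) = 129*(I*sqrt(29)) = 129*I*sqrt(29)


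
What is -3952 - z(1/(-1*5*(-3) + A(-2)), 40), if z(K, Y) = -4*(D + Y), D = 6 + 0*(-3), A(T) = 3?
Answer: -3768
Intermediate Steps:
D = 6 (D = 6 + 0 = 6)
z(K, Y) = -24 - 4*Y (z(K, Y) = -4*(6 + Y) = -24 - 4*Y)
-3952 - z(1/(-1*5*(-3) + A(-2)), 40) = -3952 - (-24 - 4*40) = -3952 - (-24 - 160) = -3952 - 1*(-184) = -3952 + 184 = -3768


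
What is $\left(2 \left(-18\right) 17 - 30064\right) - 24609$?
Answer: $-55285$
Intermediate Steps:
$\left(2 \left(-18\right) 17 - 30064\right) - 24609 = \left(\left(-36\right) 17 - 30064\right) - 24609 = \left(-612 - 30064\right) - 24609 = -30676 - 24609 = -55285$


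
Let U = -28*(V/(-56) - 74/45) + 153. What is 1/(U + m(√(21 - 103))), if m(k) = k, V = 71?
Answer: 1899810/446254081 - 8100*I*√82/446254081 ≈ 0.0042572 - 0.00016437*I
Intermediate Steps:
U = 21109/90 (U = -28*(71/(-56) - 74/45) + 153 = -28*(71*(-1/56) - 74*1/45) + 153 = -28*(-71/56 - 74/45) + 153 = -28*(-7339/2520) + 153 = 7339/90 + 153 = 21109/90 ≈ 234.54)
1/(U + m(√(21 - 103))) = 1/(21109/90 + √(21 - 103)) = 1/(21109/90 + √(-82)) = 1/(21109/90 + I*√82)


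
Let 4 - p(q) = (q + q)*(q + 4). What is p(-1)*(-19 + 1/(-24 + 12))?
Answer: -1145/6 ≈ -190.83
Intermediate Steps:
p(q) = 4 - 2*q*(4 + q) (p(q) = 4 - (q + q)*(q + 4) = 4 - 2*q*(4 + q))
p(-1)*(-19 + 1/(-24 + 12)) = (4 - 8*(-1) - 2*(-1)²)*(-19 + 1/(-24 + 12)) = (4 + 8 - 2*1)*(-19 + 1/(-12)) = (4 + 8 - 2)*(-19 - 1/12) = 10*(-229/12) = -1145/6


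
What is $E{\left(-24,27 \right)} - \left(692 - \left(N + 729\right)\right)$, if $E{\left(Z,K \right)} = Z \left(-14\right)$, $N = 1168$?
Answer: $1541$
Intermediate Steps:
$E{\left(Z,K \right)} = - 14 Z$
$E{\left(-24,27 \right)} - \left(692 - \left(N + 729\right)\right) = \left(-14\right) \left(-24\right) - \left(692 - \left(1168 + 729\right)\right) = 336 - \left(692 - 1897\right) = 336 - -1205 = 336 + 1205 = 1541$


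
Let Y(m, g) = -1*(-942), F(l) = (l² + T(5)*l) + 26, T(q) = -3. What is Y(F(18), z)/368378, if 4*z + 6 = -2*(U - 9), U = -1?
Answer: 471/184189 ≈ 0.0025572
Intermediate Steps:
z = 7/2 (z = -3/2 + (-2*(-1 - 9))/4 = -3/2 + (-2*(-10))/4 = -3/2 + (¼)*20 = -3/2 + 5 = 7/2 ≈ 3.5000)
F(l) = 26 + l² - 3*l (F(l) = (l² - 3*l) + 26 = 26 + l² - 3*l)
Y(m, g) = 942
Y(F(18), z)/368378 = 942/368378 = 942*(1/368378) = 471/184189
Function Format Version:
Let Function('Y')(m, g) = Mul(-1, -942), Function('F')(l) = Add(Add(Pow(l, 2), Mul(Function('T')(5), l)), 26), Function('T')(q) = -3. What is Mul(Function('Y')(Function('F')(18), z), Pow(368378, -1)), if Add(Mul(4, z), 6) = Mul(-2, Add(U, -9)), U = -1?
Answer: Rational(471, 184189) ≈ 0.0025572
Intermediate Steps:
z = Rational(7, 2) (z = Add(Rational(-3, 2), Mul(Rational(1, 4), Mul(-2, Add(-1, -9)))) = Add(Rational(-3, 2), Mul(Rational(1, 4), Mul(-2, -10))) = Add(Rational(-3, 2), Mul(Rational(1, 4), 20)) = Add(Rational(-3, 2), 5) = Rational(7, 2) ≈ 3.5000)
Function('F')(l) = Add(26, Pow(l, 2), Mul(-3, l)) (Function('F')(l) = Add(Add(Pow(l, 2), Mul(-3, l)), 26) = Add(26, Pow(l, 2), Mul(-3, l)))
Function('Y')(m, g) = 942
Mul(Function('Y')(Function('F')(18), z), Pow(368378, -1)) = Mul(942, Pow(368378, -1)) = Mul(942, Rational(1, 368378)) = Rational(471, 184189)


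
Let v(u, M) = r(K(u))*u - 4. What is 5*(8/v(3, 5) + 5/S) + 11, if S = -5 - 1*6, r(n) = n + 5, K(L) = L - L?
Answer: 136/11 ≈ 12.364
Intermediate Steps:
K(L) = 0
r(n) = 5 + n
v(u, M) = -4 + 5*u (v(u, M) = (5 + 0)*u - 4 = 5*u - 4 = -4 + 5*u)
S = -11 (S = -5 - 6 = -11)
5*(8/v(3, 5) + 5/S) + 11 = 5*(8/(-4 + 5*3) + 5/(-11)) + 11 = 5*(8/(-4 + 15) + 5*(-1/11)) + 11 = 5*(8/11 - 5/11) + 11 = 5*(3/11) + 11 = 15/11 + 11 = 136/11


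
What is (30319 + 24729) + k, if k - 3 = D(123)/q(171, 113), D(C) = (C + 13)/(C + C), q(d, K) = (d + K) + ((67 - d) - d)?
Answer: 60941525/1107 ≈ 55051.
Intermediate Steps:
q(d, K) = 67 + K - d (q(d, K) = (K + d) + (67 - 2*d) = 67 + K - d)
D(C) = (13 + C)/(2*C) (D(C) = (13 + C)/((2*C)) = (13 + C)*(1/(2*C)) = (13 + C)/(2*C))
k = 3389/1107 (k = 3 + ((1/2)*(13 + 123)/123)/(67 + 113 - 1*171) = 3 + ((1/2)*(1/123)*136)/(67 + 113 - 171) = 3 + (68/123)/9 = 3 + (68/123)*(1/9) = 3 + 68/1107 = 3389/1107 ≈ 3.0614)
(30319 + 24729) + k = (30319 + 24729) + 3389/1107 = 55048 + 3389/1107 = 60941525/1107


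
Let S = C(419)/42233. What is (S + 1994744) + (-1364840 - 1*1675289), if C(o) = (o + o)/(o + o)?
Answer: -44149744704/42233 ≈ -1.0454e+6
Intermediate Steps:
C(o) = 1 (C(o) = (2*o)/((2*o)) = (2*o)*(1/(2*o)) = 1)
S = 1/42233 ≈ 2.3678e-5
(S + 1994744) + (-1364840 - 1*1675289) = (1/42233 + 1994744) + (-1364840 - 1*1675289) = 84244023353/42233 + (-1364840 - 1675289) = 84244023353/42233 - 3040129 = -44149744704/42233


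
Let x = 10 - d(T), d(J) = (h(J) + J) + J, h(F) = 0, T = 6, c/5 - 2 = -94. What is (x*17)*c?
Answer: 15640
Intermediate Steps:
c = -460 (c = 10 + 5*(-94) = 10 - 470 = -460)
d(J) = 2*J (d(J) = (0 + J) + J = J + J = 2*J)
x = -2 (x = 10 - 2*6 = 10 - 1*12 = 10 - 12 = -2)
(x*17)*c = -2*17*(-460) = -34*(-460) = 15640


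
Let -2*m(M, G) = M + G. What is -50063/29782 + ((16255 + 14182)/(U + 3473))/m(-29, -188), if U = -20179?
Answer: -91650718597/53982882982 ≈ -1.6978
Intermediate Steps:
m(M, G) = -G/2 - M/2 (m(M, G) = -(M + G)/2 = -(G + M)/2 = -G/2 - M/2)
-50063/29782 + ((16255 + 14182)/(U + 3473))/m(-29, -188) = -50063/29782 + ((16255 + 14182)/(-20179 + 3473))/(-1/2*(-188) - 1/2*(-29)) = -50063*1/29782 + (30437/(-16706))/(94 + 29/2) = -50063/29782 + (30437*(-1/16706))/(217/2) = -50063/29782 - 30437/16706*2/217 = -50063/29782 - 30437/1812601 = -91650718597/53982882982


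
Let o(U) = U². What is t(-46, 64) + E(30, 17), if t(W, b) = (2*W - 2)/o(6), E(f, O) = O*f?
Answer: 9133/18 ≈ 507.39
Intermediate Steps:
t(W, b) = -1/18 + W/18 (t(W, b) = (2*W - 2)/(6²) = (-2 + 2*W)/36 = (-2 + 2*W)*(1/36) = -1/18 + W/18)
t(-46, 64) + E(30, 17) = (-1/18 + (1/18)*(-46)) + 17*30 = (-1/18 - 23/9) + 510 = -47/18 + 510 = 9133/18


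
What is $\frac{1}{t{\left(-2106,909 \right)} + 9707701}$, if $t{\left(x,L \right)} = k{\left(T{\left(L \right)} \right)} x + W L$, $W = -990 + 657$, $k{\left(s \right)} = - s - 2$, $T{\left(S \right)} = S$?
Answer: $\frac{1}{11323570} \approx 8.8311 \cdot 10^{-8}$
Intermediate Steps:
$k{\left(s \right)} = -2 - s$
$W = -333$
$t{\left(x,L \right)} = - 333 L + x \left(-2 - L\right)$ ($t{\left(x,L \right)} = \left(-2 - L\right) x - 333 L = x \left(-2 - L\right) - 333 L = - 333 L + x \left(-2 - L\right)$)
$\frac{1}{t{\left(-2106,909 \right)} + 9707701} = \frac{1}{\left(\left(-333\right) 909 - - 2106 \left(2 + 909\right)\right) + 9707701} = \frac{1}{\left(-302697 - \left(-2106\right) 911\right) + 9707701} = \frac{1}{\left(-302697 + 1918566\right) + 9707701} = \frac{1}{1615869 + 9707701} = \frac{1}{11323570}$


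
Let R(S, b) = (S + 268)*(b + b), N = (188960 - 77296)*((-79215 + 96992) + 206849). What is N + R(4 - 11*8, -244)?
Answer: 25082547872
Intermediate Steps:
N = 25082637664 (N = 111664*(17777 + 206849) = 111664*224626 = 25082637664)
R(S, b) = 2*b*(268 + S) (R(S, b) = (268 + S)*(2*b) = 2*b*(268 + S))
N + R(4 - 11*8, -244) = 25082637664 + 2*(-244)*(268 + (4 - 11*8)) = 25082637664 + 2*(-244)*(268 + (4 - 88)) = 25082637664 + 2*(-244)*(268 - 84) = 25082637664 + 2*(-244)*184 = 25082637664 - 89792 = 25082547872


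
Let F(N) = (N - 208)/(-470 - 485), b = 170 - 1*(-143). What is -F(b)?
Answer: 21/191 ≈ 0.10995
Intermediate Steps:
b = 313 (b = 170 + 143 = 313)
F(N) = 208/955 - N/955 (F(N) = (-208 + N)/(-955) = (-208 + N)*(-1/955) = 208/955 - N/955)
-F(b) = -(208/955 - 1/955*313) = -(208/955 - 313/955) = -1*(-21/191) = 21/191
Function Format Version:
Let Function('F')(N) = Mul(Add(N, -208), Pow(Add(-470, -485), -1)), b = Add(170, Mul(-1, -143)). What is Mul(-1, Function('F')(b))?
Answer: Rational(21, 191) ≈ 0.10995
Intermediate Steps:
b = 313 (b = Add(170, 143) = 313)
Function('F')(N) = Add(Rational(208, 955), Mul(Rational(-1, 955), N)) (Function('F')(N) = Mul(Add(-208, N), Pow(-955, -1)) = Mul(Add(-208, N), Rational(-1, 955)) = Add(Rational(208, 955), Mul(Rational(-1, 955), N)))
Mul(-1, Function('F')(b)) = Mul(-1, Add(Rational(208, 955), Mul(Rational(-1, 955), 313))) = Mul(-1, Add(Rational(208, 955), Rational(-313, 955))) = Mul(-1, Rational(-21, 191)) = Rational(21, 191)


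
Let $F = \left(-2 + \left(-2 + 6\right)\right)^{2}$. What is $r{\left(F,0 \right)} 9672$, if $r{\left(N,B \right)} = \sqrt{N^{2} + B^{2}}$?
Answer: $38688$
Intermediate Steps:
$F = 4$ ($F = \left(-2 + 4\right)^{2} = 2^{2} = 4$)
$r{\left(N,B \right)} = \sqrt{B^{2} + N^{2}}$
$r{\left(F,0 \right)} 9672 = \sqrt{0^{2} + 4^{2}} \cdot 9672 = \sqrt{0 + 16} \cdot 9672 = \sqrt{16} \cdot 9672 = 4 \cdot 9672 = 38688$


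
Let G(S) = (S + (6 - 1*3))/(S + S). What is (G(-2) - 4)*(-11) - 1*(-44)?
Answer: 363/4 ≈ 90.750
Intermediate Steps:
G(S) = (3 + S)/(2*S) (G(S) = (S + (6 - 3))/((2*S)) = (S + 3)*(1/(2*S)) = (3 + S)*(1/(2*S)) = (3 + S)/(2*S))
(G(-2) - 4)*(-11) - 1*(-44) = ((1/2)*(3 - 2)/(-2) - 4)*(-11) - 1*(-44) = ((1/2)*(-1/2)*1 - 4)*(-11) + 44 = (-1/4 - 4)*(-11) + 44 = -17/4*(-11) + 44 = 187/4 + 44 = 363/4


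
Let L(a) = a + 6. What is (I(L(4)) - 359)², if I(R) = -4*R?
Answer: 159201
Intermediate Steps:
L(a) = 6 + a
(I(L(4)) - 359)² = (-4*(6 + 4) - 359)² = (-4*10 - 359)² = (-40 - 359)² = (-399)² = 159201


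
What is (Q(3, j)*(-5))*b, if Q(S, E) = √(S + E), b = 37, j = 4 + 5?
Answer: -370*√3 ≈ -640.86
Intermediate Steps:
j = 9
Q(S, E) = √(E + S)
(Q(3, j)*(-5))*b = (√(9 + 3)*(-5))*37 = (√12*(-5))*37 = ((2*√3)*(-5))*37 = -10*√3*37 = -370*√3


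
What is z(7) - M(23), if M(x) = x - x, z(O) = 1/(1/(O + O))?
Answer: 14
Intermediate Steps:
z(O) = 2*O (z(O) = 1/(1/(2*O)) = 2*O)
M(x) = 0
z(7) - M(23) = 2*7 - 1*0 = 14 + 0 = 14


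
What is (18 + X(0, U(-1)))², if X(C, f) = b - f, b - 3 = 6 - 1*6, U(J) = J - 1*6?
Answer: 784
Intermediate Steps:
U(J) = -6 + J (U(J) = J - 6 = -6 + J)
b = 3 (b = 3 + (6 - 1*6) = 3 + (6 - 6) = 3 + 0 = 3)
X(C, f) = 3 - f
(18 + X(0, U(-1)))² = (18 + (3 - (-6 - 1)))² = (18 + (3 - 1*(-7)))² = (18 + (3 + 7))² = (18 + 10)² = 28² = 784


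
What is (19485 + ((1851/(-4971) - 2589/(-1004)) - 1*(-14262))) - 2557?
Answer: 51892227825/1663628 ≈ 31192.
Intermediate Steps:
(19485 + ((1851/(-4971) - 2589/(-1004)) - 1*(-14262))) - 2557 = (19485 + ((1851*(-1/4971) - 2589*(-1/1004)) + 14262)) - 2557 = (19485 + ((-617/1657 + 2589/1004) + 14262)) - 2557 = (19485 + (3670505/1663628 + 14262)) - 2557 = (19485 + 23730333041/1663628) - 2557 = 56146124621/1663628 - 2557 = 51892227825/1663628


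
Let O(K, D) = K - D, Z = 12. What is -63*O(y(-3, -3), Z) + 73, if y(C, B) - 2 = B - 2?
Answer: 1018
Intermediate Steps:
y(C, B) = B (y(C, B) = 2 + (B - 2) = 2 + (-2 + B) = B)
-63*O(y(-3, -3), Z) + 73 = -63*(-3 - 1*12) + 73 = -63*(-3 - 12) + 73 = -63*(-15) + 73 = 945 + 73 = 1018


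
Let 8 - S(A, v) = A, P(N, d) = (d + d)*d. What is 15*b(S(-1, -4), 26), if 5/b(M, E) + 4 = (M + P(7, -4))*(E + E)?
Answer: 75/2128 ≈ 0.035244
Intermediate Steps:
P(N, d) = 2*d**2 (P(N, d) = (2*d)*d = 2*d**2)
S(A, v) = 8 - A
b(M, E) = 5/(-4 + 2*E*(32 + M)) (b(M, E) = 5/(-4 + (M + 2*(-4)**2)*(E + E)) = 5/(-4 + (M + 2*16)*(2*E)) = 5/(-4 + (M + 32)*(2*E)) = 5/(-4 + (32 + M)*(2*E)) = 5/(-4 + 2*E*(32 + M)))
15*b(S(-1, -4), 26) = 15*(5/(2*(-2 + 32*26 + 26*(8 - 1*(-1))))) = 15*(5/(2*(-2 + 832 + 26*(8 + 1)))) = 15*(5/(2*(-2 + 832 + 26*9))) = 15*(5/(2*(-2 + 832 + 234))) = 15*((5/2)/1064) = 15*((5/2)*(1/1064)) = 15*(5/2128) = 75/2128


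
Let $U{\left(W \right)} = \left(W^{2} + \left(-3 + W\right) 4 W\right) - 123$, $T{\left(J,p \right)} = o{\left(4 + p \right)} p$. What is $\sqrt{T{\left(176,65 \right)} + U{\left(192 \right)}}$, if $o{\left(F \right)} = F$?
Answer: $\sqrt{186378} \approx 431.72$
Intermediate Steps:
$T{\left(J,p \right)} = p \left(4 + p\right)$ ($T{\left(J,p \right)} = \left(4 + p\right) p = p \left(4 + p\right)$)
$U{\left(W \right)} = -123 + W^{2} + W \left(-12 + 4 W\right)$ ($U{\left(W \right)} = \left(W^{2} + \left(-12 + 4 W\right) W\right) - 123 = \left(W^{2} + W \left(-12 + 4 W\right)\right) - 123 = -123 + W^{2} + W \left(-12 + 4 W\right)$)
$\sqrt{T{\left(176,65 \right)} + U{\left(192 \right)}} = \sqrt{65 \left(4 + 65\right) - \left(2427 - 184320\right)} = \sqrt{65 \cdot 69 - -181893} = \sqrt{4485 - -181893} = \sqrt{4485 + 181893} = \sqrt{186378}$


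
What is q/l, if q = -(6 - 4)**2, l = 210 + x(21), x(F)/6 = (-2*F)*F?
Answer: 2/2541 ≈ 0.00078709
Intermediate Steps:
x(F) = -12*F**2 (x(F) = 6*((-2*F)*F) = 6*(-2*F**2) = -12*F**2)
l = -5082 (l = 210 - 12*21**2 = 210 - 12*441 = 210 - 5292 = -5082)
q = -4 (q = -1*2**2 = -1*4 = -4)
q/l = -4/(-5082) = -4*(-1/5082) = 2/2541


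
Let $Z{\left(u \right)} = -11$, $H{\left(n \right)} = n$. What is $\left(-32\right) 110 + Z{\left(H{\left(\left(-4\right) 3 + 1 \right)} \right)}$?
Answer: $-3531$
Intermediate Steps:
$\left(-32\right) 110 + Z{\left(H{\left(\left(-4\right) 3 + 1 \right)} \right)} = \left(-32\right) 110 - 11 = -3520 - 11 = -3531$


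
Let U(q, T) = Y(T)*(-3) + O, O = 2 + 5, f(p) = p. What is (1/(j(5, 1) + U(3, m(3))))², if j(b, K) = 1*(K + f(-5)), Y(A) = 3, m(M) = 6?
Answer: 1/36 ≈ 0.027778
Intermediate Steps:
O = 7
U(q, T) = -2 (U(q, T) = 3*(-3) + 7 = -9 + 7 = -2)
j(b, K) = -5 + K (j(b, K) = 1*(K - 5) = 1*(-5 + K) = -5 + K)
(1/(j(5, 1) + U(3, m(3))))² = (1/((-5 + 1) - 2))² = (1/(-4 - 2))² = (1/(-6))² = (-⅙)² = 1/36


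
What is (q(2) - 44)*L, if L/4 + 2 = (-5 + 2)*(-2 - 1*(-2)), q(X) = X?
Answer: 336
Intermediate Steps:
L = -8 (L = -8 + 4*((-5 + 2)*(-2 - 1*(-2))) = -8 + 4*(-3*(-2 + 2)) = -8 + 4*(-3*0) = -8 + 4*0 = -8 + 0 = -8)
(q(2) - 44)*L = (2 - 44)*(-8) = -42*(-8) = 336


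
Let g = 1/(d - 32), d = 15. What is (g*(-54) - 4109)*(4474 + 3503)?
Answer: -556786623/17 ≈ -3.2752e+7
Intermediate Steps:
g = -1/17 (g = 1/(15 - 32) = 1/(-17) = -1/17 ≈ -0.058824)
(g*(-54) - 4109)*(4474 + 3503) = (-1/17*(-54) - 4109)*(4474 + 3503) = (54/17 - 4109)*7977 = -69799/17*7977 = -556786623/17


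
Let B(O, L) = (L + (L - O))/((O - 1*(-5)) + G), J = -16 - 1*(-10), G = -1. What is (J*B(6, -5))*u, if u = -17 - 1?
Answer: -864/5 ≈ -172.80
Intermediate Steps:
J = -6 (J = -16 + 10 = -6)
B(O, L) = (-O + 2*L)/(4 + O) (B(O, L) = (L + (L - O))/((O - 1*(-5)) - 1) = (-O + 2*L)/((O + 5) - 1) = (-O + 2*L)/((5 + O) - 1) = (-O + 2*L)/(4 + O))
u = -18
(J*B(6, -5))*u = -6*(-1*6 + 2*(-5))/(4 + 6)*(-18) = -6*(-6 - 10)/10*(-18) = -3*(-16)/5*(-18) = -6*(-8/5)*(-18) = (48/5)*(-18) = -864/5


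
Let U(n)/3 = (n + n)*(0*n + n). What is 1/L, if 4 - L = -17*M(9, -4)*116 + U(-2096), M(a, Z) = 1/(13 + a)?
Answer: -11/289951226 ≈ -3.7937e-8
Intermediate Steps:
U(n) = 6*n² (U(n) = 3*((n + n)*(0*n + n)) = 3*((2*n)*(0 + n)) = 3*((2*n)*n) = 3*(2*n²) = 6*n²)
L = -289951226/11 (L = 4 - (-17/(13 + 9)*116 + 6*(-2096)²) = 4 - (-17/22*116 + 6*4393216) = 4 - (-17*1/22*116 + 26359296) = 4 - (-17/22*116 + 26359296) = 4 - (-986/11 + 26359296) = 4 - 1*289951270/11 = 4 - 289951270/11 = -289951226/11 ≈ -2.6359e+7)
1/L = 1/(-289951226/11) = -11/289951226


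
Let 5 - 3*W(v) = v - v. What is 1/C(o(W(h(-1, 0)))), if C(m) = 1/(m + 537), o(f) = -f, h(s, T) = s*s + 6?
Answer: 1606/3 ≈ 535.33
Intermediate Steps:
h(s, T) = 6 + s**2 (h(s, T) = s**2 + 6 = 6 + s**2)
W(v) = 5/3 (W(v) = 5/3 - (v - v)/3 = 5/3 - 1/3*0 = 5/3 + 0 = 5/3)
C(m) = 1/(537 + m)
1/C(o(W(h(-1, 0)))) = 1/(1/(537 - 1*5/3)) = 1/(1/(537 - 5/3)) = 1/(1/(1606/3)) = 1/(3/1606) = 1606/3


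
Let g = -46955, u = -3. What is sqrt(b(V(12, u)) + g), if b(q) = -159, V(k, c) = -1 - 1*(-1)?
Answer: I*sqrt(47114) ≈ 217.06*I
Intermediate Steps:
V(k, c) = 0 (V(k, c) = -1 + 1 = 0)
sqrt(b(V(12, u)) + g) = sqrt(-159 - 46955) = sqrt(-47114) = I*sqrt(47114)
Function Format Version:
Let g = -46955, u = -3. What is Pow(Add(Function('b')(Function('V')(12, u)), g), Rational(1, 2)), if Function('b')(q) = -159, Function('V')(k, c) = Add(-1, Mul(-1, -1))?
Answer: Mul(I, Pow(47114, Rational(1, 2))) ≈ Mul(217.06, I)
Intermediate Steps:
Function('V')(k, c) = 0 (Function('V')(k, c) = Add(-1, 1) = 0)
Pow(Add(Function('b')(Function('V')(12, u)), g), Rational(1, 2)) = Pow(Add(-159, -46955), Rational(1, 2)) = Pow(-47114, Rational(1, 2)) = Mul(I, Pow(47114, Rational(1, 2)))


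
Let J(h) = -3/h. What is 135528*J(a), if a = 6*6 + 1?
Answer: -406584/37 ≈ -10989.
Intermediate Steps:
a = 37 (a = 36 + 1 = 37)
135528*J(a) = 135528*(-3/37) = -406584/37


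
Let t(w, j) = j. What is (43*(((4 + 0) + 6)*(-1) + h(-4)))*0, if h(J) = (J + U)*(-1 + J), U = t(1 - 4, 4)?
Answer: 0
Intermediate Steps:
U = 4
h(J) = (-1 + J)*(4 + J) (h(J) = (J + 4)*(-1 + J) = (4 + J)*(-1 + J) = (-1 + J)*(4 + J))
(43*(((4 + 0) + 6)*(-1) + h(-4)))*0 = (43*(((4 + 0) + 6)*(-1) + (-4 + (-4)² + 3*(-4))))*0 = (43*((4 + 6)*(-1) + (-4 + 16 - 12)))*0 = (43*(10*(-1) + 0))*0 = (43*(-10 + 0))*0 = (43*(-10))*0 = -430*0 = 0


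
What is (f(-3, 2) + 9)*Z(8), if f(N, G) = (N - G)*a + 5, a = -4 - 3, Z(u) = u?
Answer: 392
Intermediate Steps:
a = -7
f(N, G) = 5 - 7*N + 7*G (f(N, G) = (N - G)*(-7) + 5 = (-7*N + 7*G) + 5 = 5 - 7*N + 7*G)
(f(-3, 2) + 9)*Z(8) = ((5 - 7*(-3) + 7*2) + 9)*8 = ((5 + 21 + 14) + 9)*8 = (40 + 9)*8 = 49*8 = 392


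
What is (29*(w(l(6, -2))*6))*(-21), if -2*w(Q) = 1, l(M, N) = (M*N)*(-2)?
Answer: 1827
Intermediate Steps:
l(M, N) = -2*M*N
w(Q) = -1/2 (w(Q) = -1/2*1 = -1/2)
(29*(w(l(6, -2))*6))*(-21) = (29*(-1/2*6))*(-21) = (29*(-3))*(-21) = -87*(-21) = 1827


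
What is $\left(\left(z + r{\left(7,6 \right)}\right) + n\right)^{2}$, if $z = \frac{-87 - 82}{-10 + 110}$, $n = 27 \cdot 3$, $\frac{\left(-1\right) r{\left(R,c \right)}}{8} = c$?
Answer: $\frac{9803161}{10000} \approx 980.32$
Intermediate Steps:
$r{\left(R,c \right)} = - 8 c$
$n = 81$
$z = - \frac{169}{100} \approx -1.69$
$\left(\left(z + r{\left(7,6 \right)}\right) + n\right)^{2} = \left(\left(- \frac{169}{100} - 48\right) + 81\right)^{2} = \left(- \frac{4969}{100} + 81\right)^{2} = \left(\frac{3131}{100}\right)^{2} = \frac{9803161}{10000}$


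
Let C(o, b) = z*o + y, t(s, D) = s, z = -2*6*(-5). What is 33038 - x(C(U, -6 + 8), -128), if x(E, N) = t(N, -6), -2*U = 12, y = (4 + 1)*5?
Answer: 33166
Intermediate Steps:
z = 60 (z = -12*(-5) = 60)
y = 25 (y = 5*5 = 25)
U = -6 (U = -½*12 = -6)
C(o, b) = 25 + 60*o (C(o, b) = 60*o + 25 = 25 + 60*o)
x(E, N) = N
33038 - x(C(U, -6 + 8), -128) = 33038 - 1*(-128) = 33038 + 128 = 33166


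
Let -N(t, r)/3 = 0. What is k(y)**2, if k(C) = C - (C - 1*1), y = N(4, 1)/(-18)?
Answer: 1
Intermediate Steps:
N(t, r) = 0 (N(t, r) = -3*0 = 0)
y = 0 (y = 0/(-18) = 0*(-1/18) = 0)
k(C) = 1 (k(C) = C - (C - 1) = C - (-1 + C) = C + (1 - C) = 1)
k(y)**2 = 1**2 = 1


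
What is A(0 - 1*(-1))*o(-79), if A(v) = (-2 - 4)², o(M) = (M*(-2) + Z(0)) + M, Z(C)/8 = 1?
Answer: 3132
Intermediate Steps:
Z(C) = 8 (Z(C) = 8*1 = 8)
o(M) = 8 - M (o(M) = (M*(-2) + 8) + M = (-2*M + 8) + M = (8 - 2*M) + M = 8 - M)
A(v) = 36 (A(v) = (-6)² = 36)
A(0 - 1*(-1))*o(-79) = 36*(8 - 1*(-79)) = 36*(8 + 79) = 36*87 = 3132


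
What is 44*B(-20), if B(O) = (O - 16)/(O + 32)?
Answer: -132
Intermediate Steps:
B(O) = (-16 + O)/(32 + O)
44*B(-20) = 44*((-16 - 20)/(32 - 20)) = 44*(-36/12) = 44*((1/12)*(-36)) = 44*(-3) = -132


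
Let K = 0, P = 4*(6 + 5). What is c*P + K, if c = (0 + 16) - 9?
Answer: 308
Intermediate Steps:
P = 44 (P = 4*11 = 44)
c = 7 (c = 16 - 9 = 7)
c*P + K = 7*44 + 0 = 308 + 0 = 308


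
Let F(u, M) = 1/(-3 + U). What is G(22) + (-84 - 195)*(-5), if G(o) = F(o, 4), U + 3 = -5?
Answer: 15344/11 ≈ 1394.9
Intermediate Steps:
U = -8 (U = -3 - 5 = -8)
F(u, M) = -1/11 (F(u, M) = 1/(-3 - 8) = 1/(-11) = -1/11)
G(o) = -1/11
G(22) + (-84 - 195)*(-5) = -1/11 + (-84 - 195)*(-5) = -1/11 - 279*(-5) = -1/11 + 1395 = 15344/11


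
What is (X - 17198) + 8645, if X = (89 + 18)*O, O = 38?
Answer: -4487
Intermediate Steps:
X = 4066 (X = (89 + 18)*38 = 107*38 = 4066)
(X - 17198) + 8645 = (4066 - 17198) + 8645 = -13132 + 8645 = -4487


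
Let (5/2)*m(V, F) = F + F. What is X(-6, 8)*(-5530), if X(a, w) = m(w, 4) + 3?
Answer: -34286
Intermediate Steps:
m(V, F) = 4*F/5 (m(V, F) = 2*(F + F)/5 = 2*(2*F)/5 = 4*F/5)
X(a, w) = 31/5 (X(a, w) = (⅘)*4 + 3 = 16/5 + 3 = 31/5)
X(-6, 8)*(-5530) = (31/5)*(-5530) = -34286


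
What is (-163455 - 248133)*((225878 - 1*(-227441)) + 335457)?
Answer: -324650736288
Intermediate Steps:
(-163455 - 248133)*((225878 - 1*(-227441)) + 335457) = -411588*((225878 + 227441) + 335457) = -411588*(453319 + 335457) = -411588*788776 = -324650736288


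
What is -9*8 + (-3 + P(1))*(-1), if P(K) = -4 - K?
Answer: -64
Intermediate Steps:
-9*8 + (-3 + P(1))*(-1) = -9*8 + (-3 + (-4 - 1*1))*(-1) = -72 + (-3 + (-4 - 1))*(-1) = -72 + (-3 - 5)*(-1) = -72 - 8*(-1) = -72 + 8 = -64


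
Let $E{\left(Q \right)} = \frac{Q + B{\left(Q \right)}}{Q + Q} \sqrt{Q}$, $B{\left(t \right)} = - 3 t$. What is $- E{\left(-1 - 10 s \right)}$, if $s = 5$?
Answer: $i \sqrt{51} \approx 7.1414 i$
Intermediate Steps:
$E{\left(Q \right)} = - \sqrt{Q}$ ($E{\left(Q \right)} = \frac{Q - 3 Q}{Q + Q} \sqrt{Q} = \frac{\left(-2\right) Q}{2 Q} \sqrt{Q} = - 2 Q \frac{1}{2 Q} \sqrt{Q} = - \sqrt{Q}$)
$- E{\left(-1 - 10 s \right)} = - \left(-1\right) \sqrt{-1 - 50} = - \left(-1\right) \sqrt{-51} = - \left(-1\right) i \sqrt{51} = i \sqrt{51}$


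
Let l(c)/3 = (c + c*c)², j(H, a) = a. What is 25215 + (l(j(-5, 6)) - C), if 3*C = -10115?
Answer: 101636/3 ≈ 33879.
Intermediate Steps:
C = -10115/3 (C = (⅓)*(-10115) = -10115/3 ≈ -3371.7)
l(c) = 3*(c + c²)² (l(c) = 3*(c + c*c)² = 3*(c + c²)²)
25215 + (l(j(-5, 6)) - C) = 25215 + (3*6²*(1 + 6)² - 1*(-10115/3)) = 25215 + (3*36*7² + 10115/3) = 25215 + (3*36*49 + 10115/3) = 25215 + (5292 + 10115/3) = 25215 + 25991/3 = 101636/3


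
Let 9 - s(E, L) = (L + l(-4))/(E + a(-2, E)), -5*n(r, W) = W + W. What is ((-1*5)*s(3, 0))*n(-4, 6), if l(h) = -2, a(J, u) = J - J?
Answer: 116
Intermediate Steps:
a(J, u) = 0
n(r, W) = -2*W/5 (n(r, W) = -(W + W)/5 = -2*W/5)
s(E, L) = 9 - (-2 + L)/E (s(E, L) = 9 - (L - 2)/(E + 0) = 9 - (-2 + L)/E)
((-1*5)*s(3, 0))*n(-4, 6) = ((-1*5)*((2 - 1*0 + 9*3)/3))*(-⅖*6) = -5*(2 + 0 + 27)/3*(-12/5) = -5*29/3*(-12/5) = -145/3*(-12/5) = 116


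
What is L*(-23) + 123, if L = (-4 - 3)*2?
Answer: 445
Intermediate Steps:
L = -14 (L = -7*2 = -14)
L*(-23) + 123 = -14*(-23) + 123 = 322 + 123 = 445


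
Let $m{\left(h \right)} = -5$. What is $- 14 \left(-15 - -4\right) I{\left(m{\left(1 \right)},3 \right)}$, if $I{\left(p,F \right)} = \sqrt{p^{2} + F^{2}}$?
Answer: $154 \sqrt{34} \approx 897.97$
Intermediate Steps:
$I{\left(p,F \right)} = \sqrt{F^{2} + p^{2}}$
$- 14 \left(-15 - -4\right) I{\left(m{\left(1 \right)},3 \right)} = - 14 \left(-15 - -4\right) \sqrt{3^{2} + \left(-5\right)^{2}} = - 14 \left(-15 + 4\right) \sqrt{9 + 25} = \left(-14\right) \left(-11\right) \sqrt{34} = 154 \sqrt{34}$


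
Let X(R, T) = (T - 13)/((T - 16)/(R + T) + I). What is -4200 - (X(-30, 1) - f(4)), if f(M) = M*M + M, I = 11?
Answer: -697886/167 ≈ -4179.0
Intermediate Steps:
X(R, T) = (-13 + T)/(11 + (-16 + T)/(R + T)) (X(R, T) = (T - 13)/((T - 16)/(R + T) + 11) = (-13 + T)/((-16 + T)/(R + T) + 11) = (-13 + T)/(11 + (-16 + T)/(R + T)))
f(M) = M + M**2 (f(M) = M**2 + M = M + M**2)
-4200 - (X(-30, 1) - f(4)) = -4200 - ((1**2 - 13*(-30) - 13*1 - 30*1)/(-16 + 11*(-30) + 12*1) - 4*(1 + 4)) = -4200 - ((1 + 390 - 13 - 30)/(-16 - 330 + 12) - 4*5) = -4200 - (348/(-334) - 1*20) = -4200 - (-1/334*348 - 20) = -4200 - (-174/167 - 20) = -4200 - 1*(-3514/167) = -4200 + 3514/167 = -697886/167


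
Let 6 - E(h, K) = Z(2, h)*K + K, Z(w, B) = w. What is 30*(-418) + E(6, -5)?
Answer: -12519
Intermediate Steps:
E(h, K) = 6 - 3*K (E(h, K) = 6 - (2*K + K) = 6 - 3*K)
30*(-418) + E(6, -5) = 30*(-418) + (6 - 3*(-5)) = -12540 + (6 + 15) = -12540 + 21 = -12519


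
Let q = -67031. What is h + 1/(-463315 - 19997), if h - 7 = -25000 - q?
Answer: 20317469855/483312 ≈ 42038.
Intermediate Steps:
h = 42038 (h = 7 + (-25000 - 1*(-67031)) = 7 + (-25000 + 67031) = 7 + 42031 = 42038)
h + 1/(-463315 - 19997) = 42038 + 1/(-463315 - 19997) = 42038 + 1/(-483312) = 42038 - 1/483312 = 20317469855/483312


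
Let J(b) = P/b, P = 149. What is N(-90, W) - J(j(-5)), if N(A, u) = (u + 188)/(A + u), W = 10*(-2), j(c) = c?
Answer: 311/11 ≈ 28.273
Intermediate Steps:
J(b) = 149/b
W = -20
N(A, u) = (188 + u)/(A + u)
N(-90, W) - J(j(-5)) = (188 - 20)/(-90 - 20) - 149/(-5) = 168/(-110) - 149*(-1)/5 = -1/110*168 - 1*(-149/5) = -84/55 + 149/5 = 311/11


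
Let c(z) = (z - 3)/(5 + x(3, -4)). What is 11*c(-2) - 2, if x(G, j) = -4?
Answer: -57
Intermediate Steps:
c(z) = -3 + z (c(z) = (z - 3)/(5 - 4) = (-3 + z)/1 = (-3 + z)*1 = -3 + z)
11*c(-2) - 2 = 11*(-3 - 2) - 2 = 11*(-5) - 2 = -55 - 2 = -57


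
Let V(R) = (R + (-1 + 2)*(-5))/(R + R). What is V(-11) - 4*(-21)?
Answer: 932/11 ≈ 84.727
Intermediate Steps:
V(R) = (-5 + R)/(2*R) (V(R) = (R + 1*(-5))/((2*R)) = (R - 5)*(1/(2*R)) = (-5 + R)*(1/(2*R)) = (-5 + R)/(2*R))
V(-11) - 4*(-21) = (½)*(-5 - 11)/(-11) - 4*(-21) = (½)*(-1/11)*(-16) + 84 = 8/11 + 84 = 932/11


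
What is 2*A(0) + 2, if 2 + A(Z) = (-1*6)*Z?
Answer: -2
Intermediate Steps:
A(Z) = -2 - 6*Z (A(Z) = -2 + (-1*6)*Z = -2 - 6*Z)
2*A(0) + 2 = 2*(-2 - 6*0) + 2 = 2*(-2 + 0) + 2 = 2*(-2) + 2 = -4 + 2 = -2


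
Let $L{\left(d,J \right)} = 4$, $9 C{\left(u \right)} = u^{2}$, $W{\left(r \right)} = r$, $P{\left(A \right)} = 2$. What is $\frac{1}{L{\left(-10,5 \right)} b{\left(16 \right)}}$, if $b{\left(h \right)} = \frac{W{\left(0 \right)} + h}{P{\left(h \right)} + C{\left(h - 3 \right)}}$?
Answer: $\frac{187}{576} \approx 0.32465$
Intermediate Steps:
$C{\left(u \right)} = \frac{u^{2}}{9}$
$b{\left(h \right)} = \frac{h}{2 + \frac{\left(-3 + h\right)^{2}}{9}}$ ($b{\left(h \right)} = \frac{0 + h}{2 + \frac{\left(h - 3\right)^{2}}{9}} = \frac{h}{2 + \frac{\left(-3 + h\right)^{2}}{9}}$)
$\frac{1}{L{\left(-10,5 \right)} b{\left(16 \right)}} = \frac{1}{4 \cdot 9 \cdot 16 \frac{1}{18 + \left(-3 + 16\right)^{2}}} = \frac{1}{4 \cdot 9 \cdot 16 \frac{1}{18 + 13^{2}}} = \frac{1}{4 \cdot 9 \cdot 16 \frac{1}{18 + 169}} = \frac{1}{4 \cdot 9 \cdot 16 \cdot \frac{1}{187}} = \frac{1}{4 \cdot \frac{144}{187}} = \frac{1}{\frac{576}{187}} = \frac{187}{576}$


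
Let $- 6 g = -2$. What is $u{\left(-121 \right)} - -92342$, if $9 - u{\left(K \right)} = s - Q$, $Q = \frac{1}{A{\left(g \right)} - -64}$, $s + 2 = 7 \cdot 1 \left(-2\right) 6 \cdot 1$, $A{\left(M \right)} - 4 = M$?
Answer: $\frac{18949588}{205} \approx 92437.0$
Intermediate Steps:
$g = \frac{1}{3}$ ($g = \left(- \frac{1}{6}\right) \left(-2\right) = \frac{1}{3} \approx 0.33333$)
$A{\left(M \right)} = 4 + M$
$s = -86$ ($s = -2 + 7 \cdot 1 \left(-2\right) 6 \cdot 1 = -2 + 7 \left(\left(-12\right) 1\right) = -2 + 7 \left(-12\right) = -2 - 84 = -86$)
$Q = \frac{3}{205}$ ($Q = \frac{1}{\left(4 + \frac{1}{3}\right) - -64} = \frac{1}{\frac{13}{3} + 64} = \frac{1}{\frac{205}{3}} = \frac{3}{205} \approx 0.014634$)
$u{\left(K \right)} = \frac{19478}{205}$ ($u{\left(K \right)} = 9 - \left(-86 - \frac{3}{205}\right) = 9 - - \frac{17633}{205} = 9 + \frac{17633}{205} = \frac{19478}{205}$)
$u{\left(-121 \right)} - -92342 = \frac{19478}{205} - -92342 = \frac{19478}{205} + 92342 = \frac{18949588}{205}$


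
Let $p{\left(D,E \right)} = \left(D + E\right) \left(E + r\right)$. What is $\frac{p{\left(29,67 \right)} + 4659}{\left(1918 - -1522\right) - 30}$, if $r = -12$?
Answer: $\frac{9939}{3410} \approx 2.9147$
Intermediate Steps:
$p{\left(D,E \right)} = \left(-12 + E\right) \left(D + E\right)$ ($p{\left(D,E \right)} = \left(D + E\right) \left(E - 12\right) = \left(D + E\right) \left(-12 + E\right) = \left(-12 + E\right) \left(D + E\right)$)
$\frac{p{\left(29,67 \right)} + 4659}{\left(1918 - -1522\right) - 30} = \frac{\left(67^{2} - 348 - 804 + 29 \cdot 67\right) + 4659}{\left(1918 - -1522\right) - 30} = \frac{\left(4489 - 348 - 804 + 1943\right) + 4659}{\left(1918 + 1522\right) - 30} = \frac{5280 + 4659}{3440 - 30} = \frac{9939}{3410}$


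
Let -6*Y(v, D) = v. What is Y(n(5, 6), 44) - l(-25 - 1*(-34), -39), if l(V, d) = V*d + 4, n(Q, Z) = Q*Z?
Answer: 342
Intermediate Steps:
l(V, d) = 4 + V*d
Y(v, D) = -v/6
Y(n(5, 6), 44) - l(-25 - 1*(-34), -39) = -5*6/6 - (4 + (-25 - 1*(-34))*(-39)) = -⅙*30 - (4 + (-25 + 34)*(-39)) = -5 - (4 + 9*(-39)) = -5 - (4 - 351) = -5 - 1*(-347) = -5 + 347 = 342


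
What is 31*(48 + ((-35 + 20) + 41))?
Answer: 2294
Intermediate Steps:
31*(48 + ((-35 + 20) + 41)) = 31*(48 + (-15 + 41)) = 31*(48 + 26) = 31*74 = 2294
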